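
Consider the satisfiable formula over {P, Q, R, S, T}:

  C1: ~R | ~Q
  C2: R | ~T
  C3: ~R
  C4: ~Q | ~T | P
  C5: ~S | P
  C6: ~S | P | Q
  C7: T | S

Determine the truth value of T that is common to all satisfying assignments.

Suppose T = 1.
From the singleton clause (R), R = 1.
But (~R) is also a unit clause — contradiction.
So every satisfying assignment has T = False.

False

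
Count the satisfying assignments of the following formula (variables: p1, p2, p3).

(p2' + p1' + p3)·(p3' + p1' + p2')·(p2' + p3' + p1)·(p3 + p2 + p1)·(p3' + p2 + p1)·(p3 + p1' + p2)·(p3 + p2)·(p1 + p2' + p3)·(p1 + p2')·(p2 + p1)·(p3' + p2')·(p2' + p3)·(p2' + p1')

There are 2^3 = 8 truth assignments over (p1, p2, p3).
Split on p2. With p2 = 1, the clauses containing p2 are satisfied and p2' drops from the rest; 0 of the 2^2 = 4 assignments to the other variables satisfy what remains.
With p2 = 0, by the same count on the reduced clause set, 1 assignment works.
(One model: p1=T, p2=F, p3=T.)
Total: 0 + 1 = 1.

1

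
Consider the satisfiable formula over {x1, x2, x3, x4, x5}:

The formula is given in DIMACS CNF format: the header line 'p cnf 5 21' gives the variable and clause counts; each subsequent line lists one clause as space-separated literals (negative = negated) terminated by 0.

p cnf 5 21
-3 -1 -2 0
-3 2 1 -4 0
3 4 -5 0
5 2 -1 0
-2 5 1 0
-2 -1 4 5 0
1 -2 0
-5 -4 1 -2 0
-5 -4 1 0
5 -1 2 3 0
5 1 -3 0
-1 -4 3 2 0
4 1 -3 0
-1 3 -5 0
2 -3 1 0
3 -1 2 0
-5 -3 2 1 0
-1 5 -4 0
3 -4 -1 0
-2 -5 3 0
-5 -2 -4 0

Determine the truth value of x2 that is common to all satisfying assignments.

Suppose x2 = True.
(x1) alone gives x1 = True.
(¬x3) alone gives x3 = False.
(¬x5) alone gives x5 = False.
(x4) alone gives x4 = True.
Now (¬x4) is unsatisfied and unit — conflict.
So every satisfying assignment has x2 = False.

False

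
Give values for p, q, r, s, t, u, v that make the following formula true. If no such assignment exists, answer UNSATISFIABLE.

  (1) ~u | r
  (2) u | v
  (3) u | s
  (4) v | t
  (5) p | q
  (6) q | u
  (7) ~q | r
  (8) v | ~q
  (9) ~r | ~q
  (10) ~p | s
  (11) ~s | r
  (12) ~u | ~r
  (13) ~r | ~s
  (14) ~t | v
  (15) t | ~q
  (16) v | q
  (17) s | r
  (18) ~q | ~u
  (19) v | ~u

Suppose u = 0.
(v) alone gives v = 1.
(s) alone gives s = 1.
(q) alone gives q = 1.
(r) alone gives r = 1.
But (~r) is also a unit clause — contradiction.
That branch fails; take u = 1 instead.
(r) alone gives r = 1.
But (~r) is also a unit clause — contradiction.
Neither u = 1 nor u = 0 works.

UNSATISFIABLE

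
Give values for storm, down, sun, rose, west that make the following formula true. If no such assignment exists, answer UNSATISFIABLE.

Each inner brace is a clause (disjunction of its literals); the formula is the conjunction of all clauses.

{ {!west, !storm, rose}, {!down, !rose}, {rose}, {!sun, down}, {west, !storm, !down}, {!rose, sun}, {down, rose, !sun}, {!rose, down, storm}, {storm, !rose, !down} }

UNSATISFIABLE

The clause (rose) is unit, so rose = true.
The clause (!down) is unit, so down = false.
The clause (!sun) is unit, so sun = false.
But (sun) is also a unit clause — contradiction.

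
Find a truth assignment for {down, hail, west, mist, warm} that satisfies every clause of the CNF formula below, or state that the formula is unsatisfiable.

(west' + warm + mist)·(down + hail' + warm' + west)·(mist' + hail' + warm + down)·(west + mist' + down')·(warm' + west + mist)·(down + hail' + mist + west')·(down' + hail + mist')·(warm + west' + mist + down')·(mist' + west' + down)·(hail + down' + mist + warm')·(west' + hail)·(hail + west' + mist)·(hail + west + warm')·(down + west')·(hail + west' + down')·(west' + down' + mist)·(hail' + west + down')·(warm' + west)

down ↦ 1; hail ↦ 1; west ↦ 1; mist ↦ 1; warm ↦ 0

Branch on west: set west = 1.
Unit clause (hail) forces hail = 1.
Unit clause (down) forces down = 1.
Unit clause (mist) forces mist = 1.
No clause remains; warm is free.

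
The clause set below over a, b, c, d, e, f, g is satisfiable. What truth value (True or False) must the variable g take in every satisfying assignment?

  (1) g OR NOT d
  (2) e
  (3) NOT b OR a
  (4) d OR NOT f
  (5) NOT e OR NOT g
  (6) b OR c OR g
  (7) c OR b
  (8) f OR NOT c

Suppose g = true.
From the singleton clause (e), e = true.
But (NOT e) is also a unit clause — contradiction.
So every satisfying assignment has g = False.

False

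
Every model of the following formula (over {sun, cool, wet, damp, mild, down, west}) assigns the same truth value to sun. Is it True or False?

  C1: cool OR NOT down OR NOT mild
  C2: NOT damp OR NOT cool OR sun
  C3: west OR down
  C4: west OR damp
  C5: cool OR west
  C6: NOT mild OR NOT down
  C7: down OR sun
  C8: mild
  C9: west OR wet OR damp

Suppose sun = false.
From the singleton clause (down), down = true.
From the singleton clause (NOT mild), mild = false.
That conflicts with the unit clause (mild).
So every satisfying assignment has sun = True.

True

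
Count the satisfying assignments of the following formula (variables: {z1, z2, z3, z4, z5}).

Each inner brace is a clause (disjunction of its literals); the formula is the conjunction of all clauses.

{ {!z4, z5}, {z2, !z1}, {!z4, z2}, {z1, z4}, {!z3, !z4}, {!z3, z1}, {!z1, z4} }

There are 2^5 = 32 truth assignments over (z1, z2, z3, z4, z5).
Split on z2. With z2 = true, the clauses containing z2 are satisfied and !z2 drops from the rest; 2 of the 2^4 = 16 assignments to the other variables satisfy what remains.
With z2 = false, by the same count on the reduced clause set, 0 assignments work.
(One model: z1=F, z2=T, z3=F, z4=T, z5=T.)
Total: 2 + 0 = 2.

2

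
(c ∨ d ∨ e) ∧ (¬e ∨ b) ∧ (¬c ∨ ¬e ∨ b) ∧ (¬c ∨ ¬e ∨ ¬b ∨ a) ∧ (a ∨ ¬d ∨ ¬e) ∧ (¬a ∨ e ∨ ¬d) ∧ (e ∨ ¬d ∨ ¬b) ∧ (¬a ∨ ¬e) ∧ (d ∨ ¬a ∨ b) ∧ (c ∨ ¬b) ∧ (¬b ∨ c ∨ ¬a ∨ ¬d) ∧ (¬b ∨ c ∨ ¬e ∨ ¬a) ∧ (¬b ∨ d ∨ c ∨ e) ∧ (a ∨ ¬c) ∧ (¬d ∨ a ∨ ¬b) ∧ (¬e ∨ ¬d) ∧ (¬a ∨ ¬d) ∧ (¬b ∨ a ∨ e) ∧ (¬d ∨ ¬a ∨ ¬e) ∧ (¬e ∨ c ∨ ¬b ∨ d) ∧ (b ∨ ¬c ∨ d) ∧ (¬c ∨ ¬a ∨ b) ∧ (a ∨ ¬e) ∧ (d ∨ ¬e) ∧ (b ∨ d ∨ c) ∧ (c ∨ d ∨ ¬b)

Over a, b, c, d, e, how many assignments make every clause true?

2

There are 2^5 = 32 truth assignments over (a, b, c, d, e).
Split on c. With c = True, the clauses containing c are satisfied and ¬c drops from the rest; 1 of the 2^4 = 16 assignments to the other variables satisfy what remains.
With c = False, by the same count on the reduced clause set, 1 assignment works.
(One model: a=F, b=F, c=F, d=T, e=F.)
Total: 1 + 1 = 2.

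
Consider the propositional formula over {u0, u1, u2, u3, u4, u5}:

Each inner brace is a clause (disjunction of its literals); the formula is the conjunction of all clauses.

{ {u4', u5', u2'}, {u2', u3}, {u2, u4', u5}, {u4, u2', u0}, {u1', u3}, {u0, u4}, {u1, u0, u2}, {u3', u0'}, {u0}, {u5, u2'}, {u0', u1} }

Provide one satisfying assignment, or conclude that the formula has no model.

UNSATISFIABLE

From the singleton clause (u0), u0 = 1.
From the singleton clause (u3'), u3 = 0.
From the singleton clause (u2'), u2 = 0.
From the singleton clause (u1'), u1 = 0.
Now (u1) is unsatisfied and unit — conflict.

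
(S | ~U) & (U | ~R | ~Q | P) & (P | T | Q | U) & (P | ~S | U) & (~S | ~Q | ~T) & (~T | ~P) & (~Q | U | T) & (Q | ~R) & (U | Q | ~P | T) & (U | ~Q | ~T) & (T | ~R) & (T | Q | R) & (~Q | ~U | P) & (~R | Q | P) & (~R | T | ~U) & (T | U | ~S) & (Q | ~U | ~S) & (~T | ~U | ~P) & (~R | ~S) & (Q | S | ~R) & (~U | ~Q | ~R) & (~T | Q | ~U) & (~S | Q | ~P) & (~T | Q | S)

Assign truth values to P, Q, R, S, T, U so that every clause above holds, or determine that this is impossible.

P ↦ 1,  Q ↦ 1,  R ↦ 0,  S ↦ 1,  T ↦ 0,  U ↦ 1

Try S = 1.
(~R) alone gives R = 0.
Try P = 1.
(~T) alone gives T = 0.
(Q) alone gives Q = 1.
(U) alone gives U = 1.
All clauses are satisfied.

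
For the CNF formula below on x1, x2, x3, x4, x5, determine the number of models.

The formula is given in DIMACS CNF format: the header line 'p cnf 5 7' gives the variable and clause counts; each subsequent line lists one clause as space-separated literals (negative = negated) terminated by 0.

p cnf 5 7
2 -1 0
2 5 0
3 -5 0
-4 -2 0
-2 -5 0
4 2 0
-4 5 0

5

There are 2^5 = 32 truth assignments over (x1, x2, x3, x4, x5).
Split on x5. With x5 = True, the clauses containing x5 are satisfied and ¬x5 drops from the rest; 1 of the 2^4 = 16 assignments to the other variables satisfy what remains.
With x5 = False, by the same count on the reduced clause set, 4 assignments work.
(One model: x1=F, x2=F, x3=T, x4=T, x5=T.)
Total: 1 + 4 = 5.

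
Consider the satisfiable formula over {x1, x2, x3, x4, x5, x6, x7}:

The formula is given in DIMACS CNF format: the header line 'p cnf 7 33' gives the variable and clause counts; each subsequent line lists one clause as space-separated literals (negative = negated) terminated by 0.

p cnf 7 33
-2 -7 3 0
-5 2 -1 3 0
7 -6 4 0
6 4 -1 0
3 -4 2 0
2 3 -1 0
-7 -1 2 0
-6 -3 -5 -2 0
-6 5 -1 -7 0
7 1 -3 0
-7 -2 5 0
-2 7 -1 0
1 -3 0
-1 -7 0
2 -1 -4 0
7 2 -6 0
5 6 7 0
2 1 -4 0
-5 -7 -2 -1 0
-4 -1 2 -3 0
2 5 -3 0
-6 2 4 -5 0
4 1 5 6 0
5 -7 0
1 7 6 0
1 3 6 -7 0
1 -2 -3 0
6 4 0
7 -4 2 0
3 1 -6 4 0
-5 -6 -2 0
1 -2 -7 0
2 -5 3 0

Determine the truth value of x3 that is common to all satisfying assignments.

False

Suppose x3 = True.
(x1) alone gives x1 = True.
(¬x7) alone gives x7 = False.
(¬x2) alone gives x2 = False.
(¬x4) alone gives x4 = False.
(¬x6) alone gives x6 = False.
That conflicts with the unit clause (x6).
So every satisfying assignment has x3 = False.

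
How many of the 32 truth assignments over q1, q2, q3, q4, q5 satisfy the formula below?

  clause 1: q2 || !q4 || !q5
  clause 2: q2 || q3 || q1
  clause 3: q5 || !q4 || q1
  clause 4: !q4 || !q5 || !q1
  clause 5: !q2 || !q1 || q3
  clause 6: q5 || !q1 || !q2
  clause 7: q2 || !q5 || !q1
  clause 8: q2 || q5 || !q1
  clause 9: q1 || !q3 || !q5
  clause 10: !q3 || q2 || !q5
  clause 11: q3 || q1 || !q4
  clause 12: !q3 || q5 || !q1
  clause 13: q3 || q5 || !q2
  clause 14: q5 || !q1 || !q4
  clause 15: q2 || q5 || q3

There are 2^5 = 32 truth assignments over (q1, q2, q3, q4, q5).
Split on q3. With q3 = true, the clauses containing q3 are satisfied and !q3 drops from the rest; 3 of the 2^4 = 16 assignments to the other variables satisfy what remains.
With q3 = false, by the same count on the reduced clause set, 1 assignment works.
Total: 3 + 1 = 4.

4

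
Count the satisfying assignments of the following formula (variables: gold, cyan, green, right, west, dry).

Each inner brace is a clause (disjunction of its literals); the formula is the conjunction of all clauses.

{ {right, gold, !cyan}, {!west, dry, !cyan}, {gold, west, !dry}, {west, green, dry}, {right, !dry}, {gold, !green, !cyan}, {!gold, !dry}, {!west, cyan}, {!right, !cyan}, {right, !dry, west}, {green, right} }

5

There are 2^6 = 64 truth assignments over (gold, cyan, green, right, west, dry).
Split on green. With green = true, the clauses containing green are satisfied and !green drops from the rest; 5 of the 2^5 = 32 assignments to the other variables satisfy what remains.
With green = false, by the same count on the reduced clause set, 0 assignments work.
(One model: gold=F, cyan=F, green=T, right=F, west=F, dry=F.)
Total: 5 + 0 = 5.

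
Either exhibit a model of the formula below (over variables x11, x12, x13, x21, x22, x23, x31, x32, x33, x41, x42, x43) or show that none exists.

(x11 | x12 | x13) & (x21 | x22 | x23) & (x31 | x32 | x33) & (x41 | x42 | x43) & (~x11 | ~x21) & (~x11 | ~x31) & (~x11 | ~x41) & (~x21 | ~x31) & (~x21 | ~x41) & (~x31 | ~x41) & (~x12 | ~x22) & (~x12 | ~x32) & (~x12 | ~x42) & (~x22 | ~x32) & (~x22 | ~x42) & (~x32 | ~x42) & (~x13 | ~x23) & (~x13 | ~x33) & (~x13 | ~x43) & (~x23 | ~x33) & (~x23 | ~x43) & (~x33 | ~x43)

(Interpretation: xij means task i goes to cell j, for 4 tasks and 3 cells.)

UNSATISFIABLE

Case x11 = 0:
Case x12 = 1:
(~x22) alone gives x22 = 0.
(~x32) alone gives x32 = 0.
(~x42) alone gives x42 = 0.
Case x21 = 1:
(~x31) alone gives x31 = 0.
(x33) alone gives x33 = 1.
(~x41) alone gives x41 = 0.
(x43) alone gives x43 = 1.
Now (~x43) is unsatisfied and unit — conflict.
That branch fails; take x21 = 0 instead.
(x23) alone gives x23 = 1.
(~x13) alone gives x13 = 0.
(~x33) alone gives x33 = 0.
(x31) alone gives x31 = 1.
(~x41) alone gives x41 = 0.
(x43) alone gives x43 = 1.
Now (~x43) is unsatisfied and unit — conflict.
Both values of x21 lead to a conflict.
That branch fails; take x12 = 0 instead.
(x13) alone gives x13 = 1.
(~x23) alone gives x23 = 0.
(~x33) alone gives x33 = 0.
(~x43) alone gives x43 = 0.
Case x21 = 1:
(~x31) alone gives x31 = 0.
(x32) alone gives x32 = 1.
(~x41) alone gives x41 = 0.
(x42) alone gives x42 = 1.
Now (~x42) is unsatisfied and unit — conflict.
That branch fails; take x21 = 0 instead.
(x22) alone gives x22 = 1.
(~x32) alone gives x32 = 0.
(x31) alone gives x31 = 1.
(~x41) alone gives x41 = 0.
(x42) alone gives x42 = 1.
Now (~x42) is unsatisfied and unit — conflict.
Both values of x21 lead to a conflict.
Both values of x12 lead to a conflict.
That branch fails; take x11 = 1 instead.
(~x21) alone gives x21 = 0.
(~x31) alone gives x31 = 0.
(~x41) alone gives x41 = 0.
Case x22 = 1:
(~x12) alone gives x12 = 0.
(~x32) alone gives x32 = 0.
(x33) alone gives x33 = 1.
(~x42) alone gives x42 = 0.
(x43) alone gives x43 = 1.
Now (~x43) is unsatisfied and unit — conflict.
That branch fails; take x22 = 0 instead.
(x23) alone gives x23 = 1.
(~x13) alone gives x13 = 0.
(~x33) alone gives x33 = 0.
(x32) alone gives x32 = 1.
(~x12) alone gives x12 = 0.
(~x42) alone gives x42 = 0.
(x43) alone gives x43 = 1.
Now (~x43) is unsatisfied and unit — conflict.
Both values of x22 lead to a conflict.
Both values of x11 lead to a conflict.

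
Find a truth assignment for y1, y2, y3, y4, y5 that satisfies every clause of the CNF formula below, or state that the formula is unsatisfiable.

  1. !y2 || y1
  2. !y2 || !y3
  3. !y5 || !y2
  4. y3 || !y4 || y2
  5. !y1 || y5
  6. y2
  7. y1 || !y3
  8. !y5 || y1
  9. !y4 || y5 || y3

(y2) alone gives y2 = true.
(y1) alone gives y1 = true.
(!y3) alone gives y3 = false.
(!y5) alone gives y5 = false.
That conflicts with the unit clause (y5).

UNSATISFIABLE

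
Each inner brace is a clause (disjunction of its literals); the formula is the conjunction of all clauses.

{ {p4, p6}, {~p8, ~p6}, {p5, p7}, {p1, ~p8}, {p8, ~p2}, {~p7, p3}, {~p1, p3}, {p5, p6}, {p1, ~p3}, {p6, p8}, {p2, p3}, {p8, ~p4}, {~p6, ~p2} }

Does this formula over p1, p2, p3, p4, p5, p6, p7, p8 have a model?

Suppose p4 = 0.
Unit clause (p6) forces p6 = 1.
Unit clause (~p8) forces p8 = 0.
Unit clause (~p2) forces p2 = 0.
Unit clause (p3) forces p3 = 1.
Unit clause (p1) forces p1 = 1.
Suppose p5 = 1.
All clauses hold; p7 can take either value.
A satisfying assignment: p1: 1, p2: 0, p3: 1, p4: 0, p5: 1, p6: 1, p7: 0, p8: 0.

Yes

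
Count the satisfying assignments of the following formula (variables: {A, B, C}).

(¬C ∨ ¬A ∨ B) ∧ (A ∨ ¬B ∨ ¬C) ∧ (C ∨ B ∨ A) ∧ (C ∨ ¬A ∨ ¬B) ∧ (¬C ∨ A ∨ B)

There are 2^3 = 8 truth assignments over (A, B, C).
Split on C. With C = True, the clauses containing C are satisfied and ¬C drops from the rest; 1 of the 2^2 = 4 assignments to the other variables satisfy what remains.
With C = False, by the same count on the reduced clause set, 2 assignments work.
Total: 1 + 2 = 3.

3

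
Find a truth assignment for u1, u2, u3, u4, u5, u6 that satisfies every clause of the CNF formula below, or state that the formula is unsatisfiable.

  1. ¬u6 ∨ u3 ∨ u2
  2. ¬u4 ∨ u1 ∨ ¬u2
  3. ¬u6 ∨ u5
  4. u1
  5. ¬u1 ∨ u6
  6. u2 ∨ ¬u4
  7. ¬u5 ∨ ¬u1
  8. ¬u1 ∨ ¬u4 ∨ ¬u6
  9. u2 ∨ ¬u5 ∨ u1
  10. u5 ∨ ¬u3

The clause (u1) is unit, so u1 = True.
The clause (u6) is unit, so u6 = True.
The clause (u5) is unit, so u5 = True.
That conflicts with the unit clause (¬u5).

UNSATISFIABLE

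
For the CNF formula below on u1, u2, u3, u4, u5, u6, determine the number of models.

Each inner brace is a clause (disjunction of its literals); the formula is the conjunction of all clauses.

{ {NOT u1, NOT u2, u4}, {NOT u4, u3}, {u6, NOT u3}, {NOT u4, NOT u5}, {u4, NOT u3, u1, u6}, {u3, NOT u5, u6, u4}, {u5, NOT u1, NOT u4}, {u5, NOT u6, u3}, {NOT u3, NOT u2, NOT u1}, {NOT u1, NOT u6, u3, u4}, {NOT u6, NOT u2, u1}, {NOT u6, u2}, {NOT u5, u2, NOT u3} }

3

There are 2^6 = 64 truth assignments over (u1, u2, u3, u4, u5, u6).
Split on u1. With u1 = true, the clauses containing u1 are satisfied and NOT u1 drops from the rest; 1 of the 2^5 = 32 assignments to the other variables satisfy what remains.
With u1 = false, by the same count on the reduced clause set, 2 assignments work.
Total: 1 + 2 = 3.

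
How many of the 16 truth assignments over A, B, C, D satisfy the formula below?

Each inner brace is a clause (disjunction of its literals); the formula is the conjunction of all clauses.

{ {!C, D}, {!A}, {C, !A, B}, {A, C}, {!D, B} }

There are 2^4 = 16 truth assignments over (A, B, C, D).
Check each against the 5 clauses (columns in the order A, B, C, D):
  F F F F  ✗ fails (A || C)
  F F F T  ✗ fails (A || C)
  F F T F  ✗ fails (!C || D)
  F F T T  ✗ fails (!D || B)
  F T F F  ✗ fails (A || C)
  F T F T  ✗ fails (A || C)
  F T T F  ✗ fails (!C || D)
  F T T T  ✓ satisfies all
  T F F F  ✗ fails (!A)
  T F F T  ✗ fails (!A)
  T F T F  ✗ fails (!C || D)
  T F T T  ✗ fails (!A)
  T T F F  ✗ fails (!A)
  T T F T  ✗ fails (!A)
  T T T F  ✗ fails (!C || D)
  T T T T  ✗ fails (!A)
1 of the 16 rows is a model.

1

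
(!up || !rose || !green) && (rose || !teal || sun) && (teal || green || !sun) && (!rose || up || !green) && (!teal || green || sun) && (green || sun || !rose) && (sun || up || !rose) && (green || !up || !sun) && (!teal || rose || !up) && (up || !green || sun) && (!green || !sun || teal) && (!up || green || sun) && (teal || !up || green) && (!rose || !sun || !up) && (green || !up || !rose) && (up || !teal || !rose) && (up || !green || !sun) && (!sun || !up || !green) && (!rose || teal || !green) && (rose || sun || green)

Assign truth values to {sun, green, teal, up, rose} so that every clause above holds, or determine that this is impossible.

Case up = false:
Case rose = false:
Case teal = true:
(sun) alone gives sun = true.
(!green) alone gives green = false.
All clauses are satisfied.

sun ↦ true,  green ↦ false,  teal ↦ true,  up ↦ false,  rose ↦ false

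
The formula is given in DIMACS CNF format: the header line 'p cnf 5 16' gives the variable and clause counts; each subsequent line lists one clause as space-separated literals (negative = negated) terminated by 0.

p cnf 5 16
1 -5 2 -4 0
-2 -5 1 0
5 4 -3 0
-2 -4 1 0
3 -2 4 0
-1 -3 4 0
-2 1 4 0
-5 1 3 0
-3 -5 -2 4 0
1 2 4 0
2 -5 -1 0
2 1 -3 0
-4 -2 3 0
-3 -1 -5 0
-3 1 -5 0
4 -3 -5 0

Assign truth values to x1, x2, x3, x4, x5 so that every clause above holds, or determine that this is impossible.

x1=False, x2=False, x3=False, x4=True, x5=False

Try x2 = False.
Try x1 = False.
(x4) alone gives x4 = True.
(¬x5) alone gives x5 = False.
(¬x3) alone gives x3 = False.
All clauses are satisfied.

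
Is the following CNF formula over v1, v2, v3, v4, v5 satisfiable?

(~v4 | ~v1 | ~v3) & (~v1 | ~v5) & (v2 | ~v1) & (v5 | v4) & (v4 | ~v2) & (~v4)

Unit clause (~v4) forces v4 = 0.
Unit clause (v5) forces v5 = 1.
Unit clause (~v1) forces v1 = 0.
Unit clause (~v2) forces v2 = 0.
No clause remains; v3 is free.
A satisfying assignment: v1 ↦ 0,  v2 ↦ 0,  v3 ↦ 0,  v4 ↦ 0,  v5 ↦ 1.

Satisfiable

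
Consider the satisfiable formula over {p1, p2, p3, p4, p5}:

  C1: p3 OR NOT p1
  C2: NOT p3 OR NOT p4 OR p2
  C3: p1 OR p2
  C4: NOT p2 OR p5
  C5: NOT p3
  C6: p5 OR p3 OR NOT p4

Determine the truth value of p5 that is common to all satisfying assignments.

True

Suppose p5 = false.
From the singleton clause (NOT p2), p2 = false.
From the singleton clause (p1), p1 = true.
From the singleton clause (p3), p3 = true.
That conflicts with the unit clause (NOT p3).
So every satisfying assignment has p5 = True.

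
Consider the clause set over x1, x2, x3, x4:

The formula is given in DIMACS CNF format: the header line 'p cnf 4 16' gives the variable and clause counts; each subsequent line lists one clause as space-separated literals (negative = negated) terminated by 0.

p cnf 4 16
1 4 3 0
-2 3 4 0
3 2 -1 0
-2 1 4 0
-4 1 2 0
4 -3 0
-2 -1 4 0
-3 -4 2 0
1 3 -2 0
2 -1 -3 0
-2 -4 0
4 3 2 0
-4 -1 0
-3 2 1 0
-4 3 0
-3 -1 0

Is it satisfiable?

Unsatisfiable

Suppose x4 = True.
(¬x2) alone gives x2 = False.
(x1) alone gives x1 = True.
But (¬x1) is also a unit clause — contradiction.
That branch fails; take x4 = False instead.
(¬x3) alone gives x3 = False.
(x1) alone gives x1 = True.
(¬x2) alone gives x2 = False.
But (x2) is also a unit clause — contradiction.
Either choice for x4 ends in contradiction.
No assignment satisfies every clause.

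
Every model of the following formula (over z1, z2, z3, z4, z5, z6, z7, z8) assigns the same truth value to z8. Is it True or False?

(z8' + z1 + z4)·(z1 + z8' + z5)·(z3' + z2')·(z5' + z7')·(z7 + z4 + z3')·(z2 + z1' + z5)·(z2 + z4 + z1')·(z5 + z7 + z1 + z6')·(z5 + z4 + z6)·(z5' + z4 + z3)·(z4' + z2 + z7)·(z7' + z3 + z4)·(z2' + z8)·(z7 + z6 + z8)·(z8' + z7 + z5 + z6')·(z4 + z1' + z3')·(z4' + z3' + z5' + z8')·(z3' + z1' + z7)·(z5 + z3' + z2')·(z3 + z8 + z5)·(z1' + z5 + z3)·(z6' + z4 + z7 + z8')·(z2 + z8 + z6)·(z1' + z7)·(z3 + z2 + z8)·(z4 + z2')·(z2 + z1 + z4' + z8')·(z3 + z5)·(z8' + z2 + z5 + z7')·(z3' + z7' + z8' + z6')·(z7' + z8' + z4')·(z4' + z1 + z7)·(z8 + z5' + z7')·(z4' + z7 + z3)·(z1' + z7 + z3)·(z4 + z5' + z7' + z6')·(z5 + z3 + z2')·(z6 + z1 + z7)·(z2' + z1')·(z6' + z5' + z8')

False

Suppose z8 = 1.
Try z1 = 1.
From the singleton clause (z7), z7 = 1.
From the singleton clause (z5'), z5 = 0.
From the singleton clause (z2), z2 = 1.
But (z2') is also a unit clause — contradiction.
Undo z1 and try z1 = 0.
From the singleton clause (z4), z4 = 1.
From the singleton clause (z5), z5 = 1.
From the singleton clause (z7'), z7 = 0.
But (z7) is also a unit clause — contradiction.
Either choice for z1 ends in contradiction.
So every satisfying assignment has z8 = False.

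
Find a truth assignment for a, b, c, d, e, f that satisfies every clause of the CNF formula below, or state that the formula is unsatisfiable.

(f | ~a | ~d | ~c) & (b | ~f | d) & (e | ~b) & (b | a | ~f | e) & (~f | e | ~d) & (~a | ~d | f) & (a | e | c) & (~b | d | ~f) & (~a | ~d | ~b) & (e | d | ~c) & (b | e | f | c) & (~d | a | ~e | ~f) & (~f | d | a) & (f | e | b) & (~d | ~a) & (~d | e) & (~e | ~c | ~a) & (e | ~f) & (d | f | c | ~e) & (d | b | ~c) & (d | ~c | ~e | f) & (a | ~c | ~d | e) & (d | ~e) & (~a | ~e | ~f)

a: 0,  b: 0,  c: 1,  d: 1,  e: 1,  f: 0

Try e = 1.
The clause (d) is unit, so d = 1.
The clause (~a) is unit, so a = 0.
The clause (~f) is unit, so f = 0.
Every clause is now satisfied; b, c are unconstrained.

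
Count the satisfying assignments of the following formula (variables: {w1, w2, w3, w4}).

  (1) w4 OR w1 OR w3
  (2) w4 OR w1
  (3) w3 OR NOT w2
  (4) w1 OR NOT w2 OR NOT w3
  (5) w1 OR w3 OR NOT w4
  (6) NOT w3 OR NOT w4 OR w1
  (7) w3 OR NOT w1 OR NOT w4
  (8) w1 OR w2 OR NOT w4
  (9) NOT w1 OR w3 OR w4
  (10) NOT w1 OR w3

There are 2^4 = 16 truth assignments over (w1, w2, w3, w4).
Check each against the 10 clauses (columns in the order w1, w2, w3, w4):
  F F F F  ✗ fails (w4 OR w1 OR w3)
  F F F T  ✗ fails (w1 OR w3 OR NOT w4)
  F F T F  ✗ fails (w4 OR w1)
  F F T T  ✗ fails (NOT w3 OR NOT w4 OR w1)
  F T F F  ✗ fails (w4 OR w1 OR w3)
  F T F T  ✗ fails (w3 OR NOT w2)
  F T T F  ✗ fails (w4 OR w1)
  F T T T  ✗ fails (w1 OR NOT w2 OR NOT w3)
  T F F F  ✗ fails (NOT w1 OR w3 OR w4)
  T F F T  ✗ fails (w3 OR NOT w1 OR NOT w4)
  T F T F  ✓ satisfies all
  T F T T  ✓ satisfies all
  T T F F  ✗ fails (w3 OR NOT w2)
  T T F T  ✗ fails (w3 OR NOT w2)
  T T T F  ✓ satisfies all
  T T T T  ✓ satisfies all
4 of the 16 rows are models.

4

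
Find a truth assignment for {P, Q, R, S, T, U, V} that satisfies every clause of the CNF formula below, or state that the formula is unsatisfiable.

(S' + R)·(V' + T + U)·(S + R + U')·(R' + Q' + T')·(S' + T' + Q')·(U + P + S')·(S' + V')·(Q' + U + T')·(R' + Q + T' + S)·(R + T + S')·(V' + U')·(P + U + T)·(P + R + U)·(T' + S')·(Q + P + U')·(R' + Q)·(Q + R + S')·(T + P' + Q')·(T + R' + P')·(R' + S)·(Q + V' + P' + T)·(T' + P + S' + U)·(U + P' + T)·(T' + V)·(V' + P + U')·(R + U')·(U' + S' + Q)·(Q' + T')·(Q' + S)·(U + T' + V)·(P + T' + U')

Branch on S: set S = 1.
The clause (R) is unit, so R = 1.
The clause (V') is unit, so V = 0.
The clause (T') is unit, so T = 0.
The clause (Q) is unit, so Q = 1.
The clause (P') is unit, so P = 0.
The clause (U) is unit, so U = 1.
All clauses are satisfied.

P=0, Q=1, R=1, S=1, T=0, U=1, V=0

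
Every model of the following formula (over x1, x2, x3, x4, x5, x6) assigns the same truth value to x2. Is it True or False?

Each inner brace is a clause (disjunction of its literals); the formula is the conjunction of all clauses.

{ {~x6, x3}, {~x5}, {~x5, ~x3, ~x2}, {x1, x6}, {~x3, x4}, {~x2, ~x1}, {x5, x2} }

Suppose x2 = 0.
From the singleton clause (~x5), x5 = 0.
But (x5) is also a unit clause — contradiction.
So every satisfying assignment has x2 = True.

True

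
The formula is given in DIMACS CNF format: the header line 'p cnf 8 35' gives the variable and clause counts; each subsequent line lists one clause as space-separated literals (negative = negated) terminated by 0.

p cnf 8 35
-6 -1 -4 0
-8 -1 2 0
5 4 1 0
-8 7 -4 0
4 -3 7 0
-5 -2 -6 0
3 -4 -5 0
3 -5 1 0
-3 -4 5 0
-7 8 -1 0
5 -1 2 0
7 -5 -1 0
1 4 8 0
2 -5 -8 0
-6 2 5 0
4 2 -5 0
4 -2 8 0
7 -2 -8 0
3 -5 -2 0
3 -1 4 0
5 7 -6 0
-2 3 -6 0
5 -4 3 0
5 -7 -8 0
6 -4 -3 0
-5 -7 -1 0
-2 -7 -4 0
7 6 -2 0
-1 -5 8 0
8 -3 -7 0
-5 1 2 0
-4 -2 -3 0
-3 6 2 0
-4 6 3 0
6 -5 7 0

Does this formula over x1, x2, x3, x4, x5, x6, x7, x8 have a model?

Branch on x6: set x6 = False.
Branch on x4: set x4 = False.
Branch on x5: set x5 = True.
From the singleton clause (x2), x2 = True.
From the singleton clause (x8), x8 = True.
From the singleton clause (x7), x7 = True.
From the singleton clause (x3), x3 = True.
From the singleton clause (¬x1), x1 = False.
This assignment satisfies each clause.
A satisfying assignment: x1=False, x2=True, x3=True, x4=False, x5=True, x6=False, x7=True, x8=True.

Yes, satisfiable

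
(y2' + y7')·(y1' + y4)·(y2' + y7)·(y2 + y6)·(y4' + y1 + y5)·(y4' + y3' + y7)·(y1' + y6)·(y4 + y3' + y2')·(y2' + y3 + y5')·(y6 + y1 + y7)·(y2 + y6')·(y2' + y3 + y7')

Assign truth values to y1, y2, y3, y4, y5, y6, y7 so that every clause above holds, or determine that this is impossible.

Branch on y2: set y2 = 0.
The clause (y6) is unit, so y6 = 1.
Now (y6') is unsatisfied and unit — conflict.
Backtrack on y2: now try y2 = 1.
The clause (y7') is unit, so y7 = 0.
Now (y7) is unsatisfied and unit — conflict.
Neither y2 = 1 nor y2 = 0 works.

UNSATISFIABLE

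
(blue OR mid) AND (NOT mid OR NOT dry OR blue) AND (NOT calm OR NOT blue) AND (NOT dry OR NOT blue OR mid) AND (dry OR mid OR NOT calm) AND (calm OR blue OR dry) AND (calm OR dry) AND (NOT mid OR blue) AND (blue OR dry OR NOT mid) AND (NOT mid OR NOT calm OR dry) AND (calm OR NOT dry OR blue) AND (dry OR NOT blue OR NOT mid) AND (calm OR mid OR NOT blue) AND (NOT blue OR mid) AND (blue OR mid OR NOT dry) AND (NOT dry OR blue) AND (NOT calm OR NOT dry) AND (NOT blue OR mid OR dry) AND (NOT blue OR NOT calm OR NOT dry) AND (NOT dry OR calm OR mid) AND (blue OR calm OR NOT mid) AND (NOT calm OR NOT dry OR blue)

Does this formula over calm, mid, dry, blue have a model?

Yes, satisfiable

Case blue = true:
The clause (NOT calm) is unit, so calm = false.
The clause (dry) is unit, so dry = true.
The clause (mid) is unit, so mid = true.
This assignment satisfies each clause.
A satisfying assignment: calm ↦ false, mid ↦ true, dry ↦ true, blue ↦ true.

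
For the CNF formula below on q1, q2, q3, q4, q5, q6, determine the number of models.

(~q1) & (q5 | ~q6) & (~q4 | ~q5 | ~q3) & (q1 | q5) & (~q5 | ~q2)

There are 2^6 = 64 truth assignments over (q1, q2, q3, q4, q5, q6).
Split on q3. With q3 = 1, the clauses containing q3 are satisfied and ~q3 drops from the rest; 2 of the 2^5 = 32 assignments to the other variables satisfy what remains.
With q3 = 0, by the same count on the reduced clause set, 4 assignments work.
(One model: q1=F, q2=F, q3=F, q4=F, q5=T, q6=F.)
Total: 2 + 4 = 6.

6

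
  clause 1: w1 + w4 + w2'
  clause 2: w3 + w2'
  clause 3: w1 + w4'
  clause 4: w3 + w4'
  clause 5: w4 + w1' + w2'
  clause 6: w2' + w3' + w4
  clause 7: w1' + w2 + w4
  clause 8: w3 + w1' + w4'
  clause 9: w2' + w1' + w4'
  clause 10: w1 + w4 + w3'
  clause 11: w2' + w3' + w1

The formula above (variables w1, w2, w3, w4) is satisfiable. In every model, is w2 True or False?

False

Suppose w2 = 1.
Unit clause (w3) forces w3 = 1.
Unit clause (w4) forces w4 = 1.
Unit clause (w1) forces w1 = 1.
But (w1') is also a unit clause — contradiction.
So every satisfying assignment has w2 = False.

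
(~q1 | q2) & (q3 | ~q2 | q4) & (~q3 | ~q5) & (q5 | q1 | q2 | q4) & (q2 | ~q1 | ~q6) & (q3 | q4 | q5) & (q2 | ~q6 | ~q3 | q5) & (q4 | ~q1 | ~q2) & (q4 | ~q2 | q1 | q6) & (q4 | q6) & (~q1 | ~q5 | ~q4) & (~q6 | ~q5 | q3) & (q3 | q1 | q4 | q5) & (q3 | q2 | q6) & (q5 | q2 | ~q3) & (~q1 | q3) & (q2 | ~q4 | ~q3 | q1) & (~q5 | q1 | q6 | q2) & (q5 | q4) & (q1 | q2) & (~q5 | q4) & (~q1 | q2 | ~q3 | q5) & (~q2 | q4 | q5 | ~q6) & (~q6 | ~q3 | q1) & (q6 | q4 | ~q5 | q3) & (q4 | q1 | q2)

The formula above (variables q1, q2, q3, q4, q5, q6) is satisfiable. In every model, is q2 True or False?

Suppose q2 = 0.
From the singleton clause (~q1), q1 = 0.
Now (q1) is unsatisfied and unit — conflict.
So every satisfying assignment has q2 = True.

True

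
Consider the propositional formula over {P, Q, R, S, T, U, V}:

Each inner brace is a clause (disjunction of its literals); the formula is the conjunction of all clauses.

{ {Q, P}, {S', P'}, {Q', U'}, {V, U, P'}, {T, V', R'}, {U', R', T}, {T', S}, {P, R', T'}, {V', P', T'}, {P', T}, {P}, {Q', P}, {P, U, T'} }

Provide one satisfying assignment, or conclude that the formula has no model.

UNSATISFIABLE

Unit clause (P) forces P = 1.
Unit clause (S') forces S = 0.
Unit clause (T') forces T = 0.
That conflicts with the unit clause (T).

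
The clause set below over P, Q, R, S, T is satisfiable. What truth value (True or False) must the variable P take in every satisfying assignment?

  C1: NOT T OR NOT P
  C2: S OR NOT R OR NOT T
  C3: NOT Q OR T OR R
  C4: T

False

Suppose P = true.
(NOT T) alone gives T = false.
Now (T) is unsatisfied and unit — conflict.
So every satisfying assignment has P = False.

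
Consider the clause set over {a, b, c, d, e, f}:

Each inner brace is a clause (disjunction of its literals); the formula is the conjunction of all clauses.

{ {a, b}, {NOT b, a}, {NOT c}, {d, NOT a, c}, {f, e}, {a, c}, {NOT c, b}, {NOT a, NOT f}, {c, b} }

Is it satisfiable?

The clause (NOT c) is unit, so c = false.
The clause (a) is unit, so a = true.
The clause (d) is unit, so d = true.
The clause (NOT f) is unit, so f = false.
The clause (e) is unit, so e = true.
The clause (b) is unit, so b = true.
This assignment satisfies each clause.
A satisfying assignment: a ↦ true, b ↦ true, c ↦ false, d ↦ true, e ↦ true, f ↦ false.

Yes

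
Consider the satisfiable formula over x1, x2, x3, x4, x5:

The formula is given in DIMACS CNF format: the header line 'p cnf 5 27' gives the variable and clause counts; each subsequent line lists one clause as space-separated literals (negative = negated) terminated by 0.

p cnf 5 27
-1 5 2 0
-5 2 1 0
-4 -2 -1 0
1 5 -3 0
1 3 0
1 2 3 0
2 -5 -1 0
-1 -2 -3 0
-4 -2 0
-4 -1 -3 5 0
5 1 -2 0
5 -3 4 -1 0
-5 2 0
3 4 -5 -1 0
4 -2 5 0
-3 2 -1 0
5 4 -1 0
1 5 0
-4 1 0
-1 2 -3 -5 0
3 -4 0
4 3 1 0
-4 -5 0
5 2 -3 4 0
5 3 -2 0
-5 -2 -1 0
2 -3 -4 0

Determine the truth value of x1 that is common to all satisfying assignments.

Suppose x1 = True.
Try x5 = True.
(x2) alone gives x2 = True.
But (¬x2) is also a unit clause — contradiction.
Undo x5 and try x5 = False.
(x2) alone gives x2 = True.
(¬x4) alone gives x4 = False.
But (x4) is also a unit clause — contradiction.
Both values of x5 lead to a conflict.
So every satisfying assignment has x1 = False.

False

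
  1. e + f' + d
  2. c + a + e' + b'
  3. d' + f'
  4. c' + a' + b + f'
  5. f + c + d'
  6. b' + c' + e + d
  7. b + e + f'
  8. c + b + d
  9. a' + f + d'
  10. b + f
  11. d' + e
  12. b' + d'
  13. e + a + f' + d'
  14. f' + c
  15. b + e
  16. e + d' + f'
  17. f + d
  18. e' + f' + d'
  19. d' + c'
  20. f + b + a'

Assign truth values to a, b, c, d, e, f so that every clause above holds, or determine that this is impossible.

a ↦ 1; b ↦ 1; c ↦ 1; d ↦ 0; e ↦ 1; f ↦ 1

Case d = 0:
Unit clause (f) forces f = 1.
Unit clause (e) forces e = 1.
Unit clause (c) forces c = 1.
Case a = 1:
Unit clause (b) forces b = 1.
All clauses are satisfied.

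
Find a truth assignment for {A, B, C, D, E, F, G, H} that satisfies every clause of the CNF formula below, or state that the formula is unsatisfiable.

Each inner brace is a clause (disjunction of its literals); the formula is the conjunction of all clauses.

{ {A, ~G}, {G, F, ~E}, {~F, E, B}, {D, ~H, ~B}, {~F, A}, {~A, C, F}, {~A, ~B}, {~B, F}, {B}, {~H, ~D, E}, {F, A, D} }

(B) alone gives B = 1.
(~A) alone gives A = 0.
(~G) alone gives G = 0.
(~F) alone gives F = 0.
Now (F) is unsatisfied and unit — conflict.

UNSATISFIABLE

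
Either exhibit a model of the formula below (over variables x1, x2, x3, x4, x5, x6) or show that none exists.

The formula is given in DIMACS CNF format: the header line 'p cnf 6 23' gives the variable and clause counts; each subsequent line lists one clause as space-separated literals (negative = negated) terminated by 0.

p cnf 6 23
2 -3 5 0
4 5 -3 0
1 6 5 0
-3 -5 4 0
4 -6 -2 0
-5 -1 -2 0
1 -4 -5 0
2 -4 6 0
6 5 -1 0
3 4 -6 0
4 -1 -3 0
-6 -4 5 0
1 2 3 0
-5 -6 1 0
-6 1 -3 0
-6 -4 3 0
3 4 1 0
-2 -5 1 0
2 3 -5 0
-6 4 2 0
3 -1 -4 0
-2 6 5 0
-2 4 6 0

x1 ↦ True; x2 ↦ False; x3 ↦ True; x4 ↦ True; x5 ↦ True; x6 ↦ True

Try x2 = False.
Try x3 = True.
From the singleton clause (x5), x5 = True.
From the singleton clause (x4), x4 = True.
From the singleton clause (x1), x1 = True.
From the singleton clause (x6), x6 = True.
This assignment satisfies each clause.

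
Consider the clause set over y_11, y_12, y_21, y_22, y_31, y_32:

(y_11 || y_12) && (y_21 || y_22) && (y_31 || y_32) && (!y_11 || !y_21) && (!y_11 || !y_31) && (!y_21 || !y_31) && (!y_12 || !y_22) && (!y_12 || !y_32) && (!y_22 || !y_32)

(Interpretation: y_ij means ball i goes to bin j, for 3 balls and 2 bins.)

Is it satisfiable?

No, unsatisfiable

Try y_11 = true.
(!y_21) alone gives y_21 = false.
(y_22) alone gives y_22 = true.
(!y_31) alone gives y_31 = false.
(y_32) alone gives y_32 = true.
Now (!y_32) is unsatisfied and unit — conflict.
That branch fails; take y_11 = false instead.
(y_12) alone gives y_12 = true.
(!y_22) alone gives y_22 = false.
(y_21) alone gives y_21 = true.
(!y_31) alone gives y_31 = false.
(y_32) alone gives y_32 = true.
Now (!y_32) is unsatisfied and unit — conflict.
Both values of y_11 lead to a conflict.
No assignment satisfies every clause.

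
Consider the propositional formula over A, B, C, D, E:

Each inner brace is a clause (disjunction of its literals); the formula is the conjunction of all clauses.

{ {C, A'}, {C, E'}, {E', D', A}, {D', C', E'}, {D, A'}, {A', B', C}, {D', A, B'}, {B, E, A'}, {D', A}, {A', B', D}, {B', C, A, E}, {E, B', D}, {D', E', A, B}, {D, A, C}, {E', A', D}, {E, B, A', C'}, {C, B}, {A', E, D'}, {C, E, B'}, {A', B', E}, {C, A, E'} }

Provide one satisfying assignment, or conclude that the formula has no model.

Suppose C = 1.
Suppose D = 0.
Unit clause (A') forces A = 0.
Suppose E = 0.
Unit clause (B') forces B = 0.
All clauses are satisfied.

A ↦ 0, B ↦ 0, C ↦ 1, D ↦ 0, E ↦ 0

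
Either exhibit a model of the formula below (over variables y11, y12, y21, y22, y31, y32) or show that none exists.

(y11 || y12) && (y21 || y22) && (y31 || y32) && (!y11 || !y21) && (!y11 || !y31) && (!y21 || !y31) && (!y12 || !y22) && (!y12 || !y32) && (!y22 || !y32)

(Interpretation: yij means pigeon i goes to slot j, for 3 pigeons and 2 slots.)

UNSATISFIABLE

Suppose y11 = true.
(!y21) alone gives y21 = false.
(y22) alone gives y22 = true.
(!y31) alone gives y31 = false.
(y32) alone gives y32 = true.
But (!y32) is also a unit clause — contradiction.
So y11 must be the other value — set y11 = false.
(y12) alone gives y12 = true.
(!y22) alone gives y22 = false.
(y21) alone gives y21 = true.
(!y31) alone gives y31 = false.
(y32) alone gives y32 = true.
But (!y32) is also a unit clause — contradiction.
Neither y11 = true nor y11 = false works.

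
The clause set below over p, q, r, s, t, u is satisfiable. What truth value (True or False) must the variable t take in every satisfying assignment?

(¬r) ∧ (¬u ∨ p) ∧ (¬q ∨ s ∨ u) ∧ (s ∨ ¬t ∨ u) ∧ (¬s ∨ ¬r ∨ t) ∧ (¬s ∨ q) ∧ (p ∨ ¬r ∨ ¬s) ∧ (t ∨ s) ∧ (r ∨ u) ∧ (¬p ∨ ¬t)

False

Suppose t = True.
The clause (¬r) is unit, so r = False.
The clause (u) is unit, so u = True.
The clause (p) is unit, so p = True.
But (¬p) is also a unit clause — contradiction.
So every satisfying assignment has t = False.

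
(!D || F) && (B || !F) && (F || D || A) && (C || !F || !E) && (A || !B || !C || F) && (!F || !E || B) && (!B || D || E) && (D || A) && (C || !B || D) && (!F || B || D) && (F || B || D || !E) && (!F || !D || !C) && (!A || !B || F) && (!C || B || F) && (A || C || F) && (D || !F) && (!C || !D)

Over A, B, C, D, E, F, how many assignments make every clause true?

There are 2^6 = 64 truth assignments over (A, B, C, D, E, F).
Split on A. With A = true, the clauses containing A are satisfied and !A drops from the rest; 2 of the 2^5 = 32 assignments to the other variables satisfy what remains.
With A = false, by the same count on the reduced clause set, 1 assignment works.
Total: 2 + 1 = 3.

3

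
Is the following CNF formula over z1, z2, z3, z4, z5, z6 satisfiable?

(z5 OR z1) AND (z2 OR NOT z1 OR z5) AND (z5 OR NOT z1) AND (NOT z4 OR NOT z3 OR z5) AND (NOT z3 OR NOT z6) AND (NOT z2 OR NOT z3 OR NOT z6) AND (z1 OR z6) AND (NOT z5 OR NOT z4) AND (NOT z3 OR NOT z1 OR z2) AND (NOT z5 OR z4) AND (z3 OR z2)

Try z5 = true.
From the singleton clause (NOT z4), z4 = false.
That conflicts with the unit clause (z4).
Undo z5 and try z5 = false.
From the singleton clause (z1), z1 = true.
That conflicts with the unit clause (NOT z1).
Both values of z5 lead to a conflict.
No assignment satisfies every clause.

Unsatisfiable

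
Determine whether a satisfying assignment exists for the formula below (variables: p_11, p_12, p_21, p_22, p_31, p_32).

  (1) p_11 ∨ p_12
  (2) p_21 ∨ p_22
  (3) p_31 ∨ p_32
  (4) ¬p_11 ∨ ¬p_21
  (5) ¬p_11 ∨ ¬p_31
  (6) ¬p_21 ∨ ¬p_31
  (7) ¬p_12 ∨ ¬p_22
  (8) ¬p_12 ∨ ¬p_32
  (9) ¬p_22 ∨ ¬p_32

Try p_11 = True.
The clause (¬p_21) is unit, so p_21 = False.
The clause (p_22) is unit, so p_22 = True.
The clause (¬p_31) is unit, so p_31 = False.
The clause (p_32) is unit, so p_32 = True.
Now (¬p_32) is unsatisfied and unit — conflict.
Backtrack on p_11: now try p_11 = False.
The clause (p_12) is unit, so p_12 = True.
The clause (¬p_22) is unit, so p_22 = False.
The clause (p_21) is unit, so p_21 = True.
The clause (¬p_31) is unit, so p_31 = False.
The clause (p_32) is unit, so p_32 = True.
Now (¬p_32) is unsatisfied and unit — conflict.
Neither p_11 = True nor p_11 = False works.
No assignment satisfies every clause.

Unsatisfiable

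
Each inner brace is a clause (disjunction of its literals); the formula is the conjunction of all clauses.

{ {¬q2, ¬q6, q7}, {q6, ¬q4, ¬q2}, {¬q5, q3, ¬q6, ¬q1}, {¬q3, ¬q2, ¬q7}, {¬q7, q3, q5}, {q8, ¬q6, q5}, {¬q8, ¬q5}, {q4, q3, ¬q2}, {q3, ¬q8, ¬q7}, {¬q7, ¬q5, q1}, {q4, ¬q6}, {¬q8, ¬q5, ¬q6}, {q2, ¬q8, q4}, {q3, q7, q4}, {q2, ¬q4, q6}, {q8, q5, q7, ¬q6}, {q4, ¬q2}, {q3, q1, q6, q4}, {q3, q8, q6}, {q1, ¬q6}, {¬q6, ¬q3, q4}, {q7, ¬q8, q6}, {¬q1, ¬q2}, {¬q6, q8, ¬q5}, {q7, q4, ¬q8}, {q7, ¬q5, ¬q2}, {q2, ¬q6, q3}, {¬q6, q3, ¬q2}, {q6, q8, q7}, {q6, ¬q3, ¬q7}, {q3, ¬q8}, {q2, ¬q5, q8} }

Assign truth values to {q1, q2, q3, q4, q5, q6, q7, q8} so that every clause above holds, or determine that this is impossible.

Try q8 = True.
From the singleton clause (¬q5), q5 = False.
From the singleton clause (q3), q3 = True.
Try q2 = False.
From the singleton clause (q4), q4 = True.
From the singleton clause (q6), q6 = True.
From the singleton clause (q1), q1 = True.
No clause remains; q7 is free.

q1=True,  q2=False,  q3=True,  q4=True,  q5=False,  q6=True,  q7=False,  q8=True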